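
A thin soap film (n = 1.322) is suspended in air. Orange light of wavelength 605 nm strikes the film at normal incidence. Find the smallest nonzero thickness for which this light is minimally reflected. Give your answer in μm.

Top surface (1.0 → 1.322): reflection off a higher-index medium gives a half-wave phase shift.
Ray reflecting at the bottom interface goes from n = 1.322 toward n = 1.0: no phase shift.
The two reflections differ by half a wavelength.
With one net inversion, destructive interference in reflection requires 2 n t = m λ.
The smallest nonzero thickness corresponds to m = 1: t = m λ / (2 n) = 1.00 × 605 / (2 × 1.322) = 229 nm.

0.229 μm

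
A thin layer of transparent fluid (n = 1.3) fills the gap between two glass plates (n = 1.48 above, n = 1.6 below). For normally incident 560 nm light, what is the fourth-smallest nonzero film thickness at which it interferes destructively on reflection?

862 nm

Ray reflecting at the top interface goes from n = 1.48 toward n = 1.3: no phase shift.
Ray reflecting at the bottom interface goes from n = 1.3 toward n = 1.6: a half-wave phase shift.
Exactly one π shift → a net half-wave offset.
For weak reflection here: 2 n t = m λ.
The fourth-smallest nonzero thickness corresponds to m = 4: t = m λ / (2 n) = 4.00 × 560 / (2 × 1.3) = 862 nm.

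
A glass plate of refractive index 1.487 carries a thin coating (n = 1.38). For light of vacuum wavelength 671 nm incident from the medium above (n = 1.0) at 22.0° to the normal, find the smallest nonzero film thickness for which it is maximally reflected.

253 nm

At the upper boundary (n = 1.0 to n = 1.38) the reflected ray undergoes a half-wave phase shift.
At the lower boundary (n = 1.38 to n = 1.487) the reflected ray undergoes a half-wave phase shift.
Zero or two π shifts → no net half-wave offset.
So the condition for constructive reflection is 2 n t cos θ_r = m λ.
Snell's law: 1.0 sin 22.0° = 1.38 sin θ_r → sin θ_r = 0.271, cos θ_r = 0.962.
Minimum nonzero at m = 1: t = λ / (2 n cos θ_r) = 671 / (2 × 1.38 × 0.962) = 253 nm.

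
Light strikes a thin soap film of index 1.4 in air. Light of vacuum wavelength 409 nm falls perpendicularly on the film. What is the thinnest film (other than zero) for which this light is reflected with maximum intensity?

73.0 nm

Top surface (1.0 → 1.4): reflection off a higher-index medium gives a half-wave phase shift.
At the lower boundary (n = 1.4 to n = 1.0) the reflected ray undergoes no phase shift.
Net: one phase inversion between the two reflected rays.
With one net inversion, constructive interference in reflection requires 2 n t = (m + ½) λ.
Minimum at m = 0: t = λ / (4 n) = 409 / (4 × 1.4) = 73.0 nm.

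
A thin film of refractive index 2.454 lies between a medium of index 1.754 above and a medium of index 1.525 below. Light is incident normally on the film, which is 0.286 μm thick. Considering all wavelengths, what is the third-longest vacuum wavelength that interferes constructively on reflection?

At the upper boundary (n = 1.754 to n = 2.454) the reflected ray undergoes a half-wave phase shift.
At the lower boundary (n = 2.454 to n = 1.525) the reflected ray undergoes no phase shift.
Net: one phase inversion between the two reflected rays.
With one net inversion, constructive interference in reflection requires 2 n t = (m + ½) λ.
λ = 2 n t / (m + ½). The third-longest wavelength is m = 2: λ = 2 × 2.454 × 286 / 2.50 = 561 nm.

561 nm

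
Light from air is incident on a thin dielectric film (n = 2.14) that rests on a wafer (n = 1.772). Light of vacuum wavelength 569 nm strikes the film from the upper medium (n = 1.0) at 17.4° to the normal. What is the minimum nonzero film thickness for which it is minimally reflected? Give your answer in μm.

At the upper boundary (n = 1.0 to n = 2.14) the reflected ray undergoes a half-wave phase shift.
Bottom surface (2.14 → 1.772): reflection off a lower-index medium gives no phase shift.
Exactly one π shift → a net half-wave offset.
So the condition for destructive reflection is 2 n t cos θ_r = m λ.
Snell's law: 1.0 sin 17.4° = 2.14 sin θ_r → sin θ_r = 0.140, cos θ_r = 0.990.
Minimum nonzero at m = 1: t = λ / (2 n cos θ_r) = 569 / (2 × 2.14 × 0.990) = 134 nm.

0.134 μm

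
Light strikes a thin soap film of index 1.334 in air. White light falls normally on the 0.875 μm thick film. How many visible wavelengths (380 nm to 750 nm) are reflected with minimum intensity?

3

Ray reflecting at the top interface goes from n = 1.0 toward n = 1.334: a half-wave phase shift.
Ray reflecting at the bottom interface goes from n = 1.334 toward n = 1.0: no phase shift.
The two reflections differ by half a wavelength.
For dark reflection here: 2 n t = m λ.
λ = 2 n t / m = 2335 / m nm.
m=3: 778 nm (IR); m=4: 584 nm (visible); m=5: 467 nm (visible); m=6: 389 nm (visible); m=7: 334 nm (UV).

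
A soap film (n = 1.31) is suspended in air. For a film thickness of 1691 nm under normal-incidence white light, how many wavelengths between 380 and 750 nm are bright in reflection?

6

Top surface (1.0 → 1.31): reflection off a higher-index medium gives a half-wave phase shift.
Bottom surface (1.31 → 1.0): reflection off a lower-index medium gives no phase shift.
Net: one phase inversion between the two reflected rays.
With one net inversion, constructive interference in reflection requires 2 n t = (m + ½) λ.
λ = 2 n t / (m + ½) = 4430 / (m + ½) nm.
m=5: 806 nm (IR); m=6: 682 nm (visible); m=7: 591 nm (visible); m=8: 521 nm (visible); m=9: 466 nm (visible); m=10: 422 nm (visible); m=11: 385 nm (visible); m=12: 354 nm (UV).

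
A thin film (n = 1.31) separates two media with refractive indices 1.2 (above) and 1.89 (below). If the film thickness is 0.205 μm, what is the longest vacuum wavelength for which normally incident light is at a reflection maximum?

Ray reflecting at the top interface goes from n = 1.2 toward n = 1.31: a half-wave phase shift.
Ray reflecting at the bottom interface goes from n = 1.31 toward n = 1.89: a half-wave phase shift.
Net: no relative phase inversion (both shifts match).
So the condition for constructive reflection is 2 n t = m λ.
λ = 2 n t / m. The longest wavelength is m = 1: λ = 2 × 1.31 × 205 / 1.00 = 537 nm.

537 nm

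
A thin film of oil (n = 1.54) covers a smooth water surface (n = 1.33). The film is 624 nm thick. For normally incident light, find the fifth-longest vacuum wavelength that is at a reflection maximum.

Ray reflecting at the top interface goes from n = 1.0 toward n = 1.54: a half-wave phase shift.
Bottom surface (1.54 → 1.33): reflection off a lower-index medium gives no phase shift.
Net: one phase inversion between the two reflected rays.
With one net inversion, constructive interference in reflection requires 2 n t = (m + ½) λ.
λ = 2 n t / (m + ½). The fifth-longest wavelength is m = 4: λ = 2 × 1.54 × 624 / 4.50 = 427 nm.

427 nm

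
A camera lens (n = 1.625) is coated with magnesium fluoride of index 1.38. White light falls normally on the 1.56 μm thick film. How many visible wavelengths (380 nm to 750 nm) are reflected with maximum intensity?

6

Top surface (1.0 → 1.38): reflection off a higher-index medium gives a half-wave phase shift.
At the lower boundary (n = 1.38 to n = 1.625) the reflected ray undergoes a half-wave phase shift.
Net: no relative phase inversion (both shifts match).
So the condition for constructive reflection is 2 n t = m λ.
λ = 2 n t / m = 4306 / m nm.
m=5: 861 nm (IR); m=6: 718 nm (visible); m=7: 615 nm (visible); m=8: 538 nm (visible); m=9: 478 nm (visible); m=10: 431 nm (visible); m=11: 391 nm (visible); m=12: 359 nm (UV).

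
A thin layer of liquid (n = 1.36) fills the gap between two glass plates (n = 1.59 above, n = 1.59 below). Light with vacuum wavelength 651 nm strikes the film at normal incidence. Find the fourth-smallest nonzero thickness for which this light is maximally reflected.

At the upper boundary (n = 1.59 to n = 1.36) the reflected ray undergoes no phase shift.
Ray reflecting at the bottom interface goes from n = 1.36 toward n = 1.59: a half-wave phase shift.
Net: one phase inversion between the two reflected rays.
For maximum reflection here: 2 n t = (m + ½) λ.
The fourth-smallest nonzero thickness corresponds to m = 3: t = (m + ½) λ / (2 n) = 3.50 × 651 / (2 × 1.36) = 838 nm.

838 nm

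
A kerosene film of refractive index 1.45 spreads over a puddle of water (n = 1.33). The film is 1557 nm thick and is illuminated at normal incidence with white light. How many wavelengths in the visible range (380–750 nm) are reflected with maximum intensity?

Top surface (1.0 → 1.45): reflection off a higher-index medium gives a half-wave phase shift.
At the lower boundary (n = 1.45 to n = 1.33) the reflected ray undergoes no phase shift.
The two reflections differ by half a wavelength.
So the condition for constructive reflection is 2 n t = (m + ½) λ.
λ = 2 n t / (m + ½) = 4515 / (m + ½) nm.
m=5: 821 nm (IR); m=6: 695 nm (visible); m=7: 602 nm (visible); m=8: 531 nm (visible); m=9: 475 nm (visible); m=10: 430 nm (visible); m=11: 393 nm (visible); m=12: 361 nm (UV).

6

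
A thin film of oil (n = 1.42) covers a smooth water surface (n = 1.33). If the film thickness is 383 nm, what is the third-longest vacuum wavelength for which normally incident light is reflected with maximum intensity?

435 nm

Top surface (1.0 → 1.42): reflection off a higher-index medium gives a half-wave phase shift.
At the lower boundary (n = 1.42 to n = 1.33) the reflected ray undergoes no phase shift.
Exactly one π shift → a net half-wave offset.
With one net inversion, constructive interference in reflection requires 2 n t = (m + ½) λ.
λ = 2 n t / (m + ½). The third-longest wavelength is m = 2: λ = 2 × 1.42 × 383 / 2.50 = 435 nm.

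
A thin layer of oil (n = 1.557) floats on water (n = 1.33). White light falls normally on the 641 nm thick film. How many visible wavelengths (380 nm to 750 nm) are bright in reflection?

2

Ray reflecting at the top interface goes from n = 1.0 toward n = 1.557: a half-wave phase shift.
Bottom surface (1.557 → 1.33): reflection off a lower-index medium gives no phase shift.
Exactly one π shift → a net half-wave offset.
For strong reflection here: 2 n t = (m + ½) λ.
λ = 2 n t / (m + ½) = 1996 / (m + ½) nm.
m=2: 798 nm (IR); m=3: 570 nm (visible); m=4: 444 nm (visible); m=5: 363 nm (UV).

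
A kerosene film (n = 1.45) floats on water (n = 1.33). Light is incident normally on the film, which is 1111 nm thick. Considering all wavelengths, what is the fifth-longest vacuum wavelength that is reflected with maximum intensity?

Top surface (1.0 → 1.45): reflection off a higher-index medium gives a half-wave phase shift.
Bottom surface (1.45 → 1.33): reflection off a lower-index medium gives no phase shift.
Net: one phase inversion between the two reflected rays.
For strong reflection here: 2 n t = (m + ½) λ.
λ = 2 n t / (m + ½). The fifth-longest wavelength is m = 4: λ = 2 × 1.45 × 1111 / 4.50 = 716 nm.

716 nm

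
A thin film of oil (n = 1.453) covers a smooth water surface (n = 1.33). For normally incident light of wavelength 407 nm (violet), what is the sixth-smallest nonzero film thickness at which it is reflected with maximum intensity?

770 nm

Ray reflecting at the top interface goes from n = 1.0 toward n = 1.453: a half-wave phase shift.
Bottom surface (1.453 → 1.33): reflection off a lower-index medium gives no phase shift.
Exactly one π shift → a net half-wave offset.
For maximum reflection here: 2 n t = (m + ½) λ.
The sixth-smallest nonzero thickness corresponds to m = 5: t = (m + ½) λ / (2 n) = 5.50 × 407 / (2 × 1.453) = 770 nm.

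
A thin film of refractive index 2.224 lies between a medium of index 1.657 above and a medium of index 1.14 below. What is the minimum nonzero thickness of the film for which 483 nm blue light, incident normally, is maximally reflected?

54.3 nm

At the upper boundary (n = 1.657 to n = 2.224) the reflected ray undergoes a half-wave phase shift.
At the lower boundary (n = 2.224 to n = 1.14) the reflected ray undergoes no phase shift.
Net: one phase inversion between the two reflected rays.
With one net inversion, constructive interference in reflection requires 2 n t = (m + ½) λ.
Minimum at m = 0: t = λ / (4 n) = 483 / (4 × 2.224) = 54.3 nm.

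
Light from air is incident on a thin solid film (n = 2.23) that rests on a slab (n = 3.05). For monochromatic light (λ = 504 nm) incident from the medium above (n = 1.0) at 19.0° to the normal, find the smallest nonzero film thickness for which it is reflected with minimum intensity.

At the upper boundary (n = 1.0 to n = 2.23) the reflected ray undergoes a half-wave phase shift.
Ray reflecting at the bottom interface goes from n = 2.23 toward n = 3.05: a half-wave phase shift.
Zero or two π shifts → no net half-wave offset.
For dark reflection here: 2 n t cos θ_r = (m + ½) λ.
Snell's law: 1.0 sin 19.0° = 2.23 sin θ_r → sin θ_r = 0.146, cos θ_r = 0.989.
Minimum at m = 0: t = λ / (4 n cos θ_r) = 504 / (4 × 2.23 × 0.989) = 57.1 nm.

57.1 nm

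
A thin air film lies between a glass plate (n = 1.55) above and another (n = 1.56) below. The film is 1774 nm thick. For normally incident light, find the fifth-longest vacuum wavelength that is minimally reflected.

At the upper boundary (n = 1.55 to n = 1.0) the reflected ray undergoes no phase shift.
Bottom surface (1.0 → 1.56): reflection off a higher-index medium gives a half-wave phase shift.
Exactly one π shift → a net half-wave offset.
For weak reflection here: 2 n t = m λ.
λ = 2 n t / m. The fifth-longest wavelength is m = 5: λ = 2 × 1.0 × 1774 / 5.00 = 710 nm.

710 nm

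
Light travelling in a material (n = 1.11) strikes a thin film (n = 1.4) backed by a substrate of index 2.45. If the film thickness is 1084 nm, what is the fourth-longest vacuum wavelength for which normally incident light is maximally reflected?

759 nm

At the upper boundary (n = 1.11 to n = 1.4) the reflected ray undergoes a half-wave phase shift.
At the lower boundary (n = 1.4 to n = 2.45) the reflected ray undergoes a half-wave phase shift.
Net: no relative phase inversion (both shifts match).
So the condition for constructive reflection is 2 n t = m λ.
λ = 2 n t / m. The fourth-longest wavelength is m = 4: λ = 2 × 1.4 × 1084 / 4.00 = 759 nm.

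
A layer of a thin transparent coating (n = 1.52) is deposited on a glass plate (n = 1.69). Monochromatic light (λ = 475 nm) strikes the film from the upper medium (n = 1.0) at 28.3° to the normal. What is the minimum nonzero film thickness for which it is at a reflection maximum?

164 nm

Top surface (1.0 → 1.52): reflection off a higher-index medium gives a half-wave phase shift.
At the lower boundary (n = 1.52 to n = 1.69) the reflected ray undergoes a half-wave phase shift.
Zero or two π shifts → no net half-wave offset.
For bright reflection here: 2 n t cos θ_r = m λ.
Snell's law: 1.0 sin 28.3° = 1.52 sin θ_r → sin θ_r = 0.312, cos θ_r = 0.950.
Minimum nonzero at m = 1: t = λ / (2 n cos θ_r) = 475 / (2 × 1.52 × 0.950) = 164 nm.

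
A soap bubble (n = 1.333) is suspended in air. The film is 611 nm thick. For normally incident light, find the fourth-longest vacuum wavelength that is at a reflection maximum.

465 nm

At the upper boundary (n = 1.0 to n = 1.333) the reflected ray undergoes a half-wave phase shift.
At the lower boundary (n = 1.333 to n = 1.0) the reflected ray undergoes no phase shift.
Net: one phase inversion between the two reflected rays.
With one net inversion, constructive interference in reflection requires 2 n t = (m + ½) λ.
λ = 2 n t / (m + ½). The fourth-longest wavelength is m = 3: λ = 2 × 1.333 × 611 / 3.50 = 465 nm.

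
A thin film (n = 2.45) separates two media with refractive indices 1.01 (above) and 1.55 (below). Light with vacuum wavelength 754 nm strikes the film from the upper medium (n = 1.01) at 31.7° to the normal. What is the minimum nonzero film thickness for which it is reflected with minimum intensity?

Top surface (1.01 → 2.45): reflection off a higher-index medium gives a half-wave phase shift.
Bottom surface (2.45 → 1.55): reflection off a lower-index medium gives no phase shift.
Exactly one π shift → a net half-wave offset.
With one net inversion, destructive interference in reflection requires 2 n t cos θ_r = m λ.
Snell's law: 1.01 sin 31.7° = 2.45 sin θ_r → sin θ_r = 0.217, cos θ_r = 0.976.
Minimum nonzero at m = 1: t = λ / (2 n cos θ_r) = 754 / (2 × 2.45 × 0.976) = 158 nm.

158 nm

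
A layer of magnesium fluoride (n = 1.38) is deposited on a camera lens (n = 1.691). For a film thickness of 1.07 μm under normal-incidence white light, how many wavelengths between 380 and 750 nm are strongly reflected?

4

At the upper boundary (n = 1.0 to n = 1.38) the reflected ray undergoes a half-wave phase shift.
Ray reflecting at the bottom interface goes from n = 1.38 toward n = 1.691: a half-wave phase shift.
Net: no relative phase inversion (both shifts match).
So the condition for constructive reflection is 2 n t = m λ.
λ = 2 n t / m = 2953 / m nm.
m=3: 984 nm (IR); m=4: 738 nm (visible); m=5: 591 nm (visible); m=6: 492 nm (visible); m=7: 422 nm (visible); m=8: 369 nm (UV).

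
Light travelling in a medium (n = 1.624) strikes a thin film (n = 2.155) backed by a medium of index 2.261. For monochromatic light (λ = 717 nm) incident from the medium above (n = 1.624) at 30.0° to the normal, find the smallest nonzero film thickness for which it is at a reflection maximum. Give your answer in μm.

Top surface (1.624 → 2.155): reflection off a higher-index medium gives a half-wave phase shift.
Ray reflecting at the bottom interface goes from n = 2.155 toward n = 2.261: a half-wave phase shift.
The two reflections carry the same phase change, so no net offset.
For strong reflection here: 2 n t cos θ_r = m λ.
Snell's law: 1.624 sin 30.0° = 2.155 sin θ_r → sin θ_r = 0.377, cos θ_r = 0.926.
Minimum nonzero at m = 1: t = λ / (2 n cos θ_r) = 717 / (2 × 2.155 × 0.926) = 180 nm.

0.180 μm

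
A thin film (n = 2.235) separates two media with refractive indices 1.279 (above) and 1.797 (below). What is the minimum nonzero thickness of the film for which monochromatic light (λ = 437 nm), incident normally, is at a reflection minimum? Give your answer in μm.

Top surface (1.279 → 2.235): reflection off a higher-index medium gives a half-wave phase shift.
At the lower boundary (n = 2.235 to n = 1.797) the reflected ray undergoes no phase shift.
Exactly one π shift → a net half-wave offset.
For minimum reflection here: 2 n t = m λ.
Minimum nonzero at m = 1: t = λ / (2 n) = 437 / (2 × 2.235) = 97.8 nm.

0.0978 μm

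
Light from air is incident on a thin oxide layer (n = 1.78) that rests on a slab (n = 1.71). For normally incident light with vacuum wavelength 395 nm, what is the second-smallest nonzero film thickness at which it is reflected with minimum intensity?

Ray reflecting at the top interface goes from n = 1.0 toward n = 1.78: a half-wave phase shift.
Bottom surface (1.78 → 1.71): reflection off a lower-index medium gives no phase shift.
The two reflections differ by half a wavelength.
For dark reflection here: 2 n t = m λ.
The second-smallest nonzero thickness corresponds to m = 2: t = m λ / (2 n) = 2.00 × 395 / (2 × 1.78) = 222 nm.

222 nm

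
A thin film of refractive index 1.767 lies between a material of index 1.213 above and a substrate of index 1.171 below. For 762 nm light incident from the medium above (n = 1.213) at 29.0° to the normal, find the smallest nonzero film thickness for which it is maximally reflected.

Top surface (1.213 → 1.767): reflection off a higher-index medium gives a half-wave phase shift.
Bottom surface (1.767 → 1.171): reflection off a lower-index medium gives no phase shift.
Exactly one π shift → a net half-wave offset.
So the condition for constructive reflection is 2 n t cos θ_r = (m + ½) λ.
Snell's law: 1.213 sin 29.0° = 1.767 sin θ_r → sin θ_r = 0.333, cos θ_r = 0.943.
Minimum at m = 0: t = λ / (4 n cos θ_r) = 762 / (4 × 1.767 × 0.943) = 114 nm.

114 nm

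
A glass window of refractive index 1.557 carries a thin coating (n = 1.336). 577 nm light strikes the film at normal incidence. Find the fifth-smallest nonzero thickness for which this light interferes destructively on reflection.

Top surface (1.0 → 1.336): reflection off a higher-index medium gives a half-wave phase shift.
Bottom surface (1.336 → 1.557): reflection off a higher-index medium gives a half-wave phase shift.
Net: no relative phase inversion (both shifts match).
So the condition for destructive reflection is 2 n t = (m + ½) λ.
The fifth-smallest nonzero thickness corresponds to m = 4: t = (m + ½) λ / (2 n) = 4.50 × 577 / (2 × 1.336) = 972 nm.

972 nm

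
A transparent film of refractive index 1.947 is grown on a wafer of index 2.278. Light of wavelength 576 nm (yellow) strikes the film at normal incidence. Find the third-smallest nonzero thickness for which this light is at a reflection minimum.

Top surface (1.0 → 1.947): reflection off a higher-index medium gives a half-wave phase shift.
Ray reflecting at the bottom interface goes from n = 1.947 toward n = 2.278: a half-wave phase shift.
Zero or two π shifts → no net half-wave offset.
So the condition for destructive reflection is 2 n t = (m + ½) λ.
The third-smallest nonzero thickness corresponds to m = 2: t = (m + ½) λ / (2 n) = 2.50 × 576 / (2 × 1.947) = 370 nm.

370 nm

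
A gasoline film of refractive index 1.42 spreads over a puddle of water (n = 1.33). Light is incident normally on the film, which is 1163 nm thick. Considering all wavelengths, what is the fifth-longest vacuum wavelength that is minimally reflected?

Top surface (1.0 → 1.42): reflection off a higher-index medium gives a half-wave phase shift.
Ray reflecting at the bottom interface goes from n = 1.42 toward n = 1.33: no phase shift.
Exactly one π shift → a net half-wave offset.
For minimum reflection here: 2 n t = m λ.
λ = 2 n t / m. The fifth-longest wavelength is m = 5: λ = 2 × 1.42 × 1163 / 5.00 = 661 nm.

661 nm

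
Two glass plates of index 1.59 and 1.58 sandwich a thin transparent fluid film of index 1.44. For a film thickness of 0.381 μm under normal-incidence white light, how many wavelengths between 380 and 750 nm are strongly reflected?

2

Top surface (1.59 → 1.44): reflection off a lower-index medium gives no phase shift.
Bottom surface (1.44 → 1.58): reflection off a higher-index medium gives a half-wave phase shift.
Net: one phase inversion between the two reflected rays.
So the condition for constructive reflection is 2 n t = (m + ½) λ.
λ = 2 n t / (m + ½) = 1097 / (m + ½) nm.
m=0: 2195 nm (IR); m=1: 732 nm (visible); m=2: 439 nm (visible); m=3: 314 nm (UV).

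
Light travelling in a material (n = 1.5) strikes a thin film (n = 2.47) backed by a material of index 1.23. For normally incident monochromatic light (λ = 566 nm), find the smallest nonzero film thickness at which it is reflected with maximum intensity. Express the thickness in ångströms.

573 Å

Top surface (1.5 → 2.47): reflection off a higher-index medium gives a half-wave phase shift.
At the lower boundary (n = 2.47 to n = 1.23) the reflected ray undergoes no phase shift.
Exactly one π shift → a net half-wave offset.
With one net inversion, constructive interference in reflection requires 2 n t = (m + ½) λ.
Minimum at m = 0: t = λ / (4 n) = 566 / (4 × 2.47) = 57.3 nm.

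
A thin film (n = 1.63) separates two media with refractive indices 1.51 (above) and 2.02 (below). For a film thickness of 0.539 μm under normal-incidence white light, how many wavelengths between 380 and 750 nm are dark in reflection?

3

Ray reflecting at the top interface goes from n = 1.51 toward n = 1.63: a half-wave phase shift.
Ray reflecting at the bottom interface goes from n = 1.63 toward n = 2.02: a half-wave phase shift.
Zero or two π shifts → no net half-wave offset.
With no net inversion, destructive interference in reflection requires 2 n t = (m + ½) λ.
λ = 2 n t / (m + ½) = 1757 / (m + ½) nm.
m=1: 1171 nm (IR); m=2: 703 nm (visible); m=3: 502 nm (visible); m=4: 390 nm (visible); m=5: 319 nm (UV).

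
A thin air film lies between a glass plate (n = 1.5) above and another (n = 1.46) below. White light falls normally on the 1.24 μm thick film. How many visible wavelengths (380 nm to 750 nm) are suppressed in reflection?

3

At the upper boundary (n = 1.5 to n = 1.0) the reflected ray undergoes no phase shift.
Bottom surface (1.0 → 1.46): reflection off a higher-index medium gives a half-wave phase shift.
The two reflections differ by half a wavelength.
So the condition for destructive reflection is 2 n t = m λ.
λ = 2 n t / m = 2480 / m nm.
m=3: 827 nm (IR); m=4: 620 nm (visible); m=5: 496 nm (visible); m=6: 413 nm (visible); m=7: 354 nm (UV).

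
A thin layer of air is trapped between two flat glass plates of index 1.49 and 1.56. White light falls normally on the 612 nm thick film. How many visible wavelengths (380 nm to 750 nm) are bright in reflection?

At the upper boundary (n = 1.49 to n = 1.0) the reflected ray undergoes no phase shift.
At the lower boundary (n = 1.0 to n = 1.56) the reflected ray undergoes a half-wave phase shift.
Exactly one π shift → a net half-wave offset.
With one net inversion, constructive interference in reflection requires 2 n t = (m + ½) λ.
λ = 2 n t / (m + ½) = 1224 / (m + ½) nm.
m=1: 816 nm (IR); m=2: 490 nm (visible); m=3: 350 nm (UV).

1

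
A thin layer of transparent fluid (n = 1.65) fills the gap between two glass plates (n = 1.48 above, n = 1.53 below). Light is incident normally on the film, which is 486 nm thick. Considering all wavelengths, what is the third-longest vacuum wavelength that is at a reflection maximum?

Top surface (1.48 → 1.65): reflection off a higher-index medium gives a half-wave phase shift.
Ray reflecting at the bottom interface goes from n = 1.65 toward n = 1.53: no phase shift.
Exactly one π shift → a net half-wave offset.
So the condition for constructive reflection is 2 n t = (m + ½) λ.
λ = 2 n t / (m + ½). The third-longest wavelength is m = 2: λ = 2 × 1.65 × 486 / 2.50 = 642 nm.

642 nm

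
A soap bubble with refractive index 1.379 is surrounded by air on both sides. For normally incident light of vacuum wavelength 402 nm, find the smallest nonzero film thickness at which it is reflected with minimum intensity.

Top surface (1.0 → 1.379): reflection off a higher-index medium gives a half-wave phase shift.
At the lower boundary (n = 1.379 to n = 1.0) the reflected ray undergoes no phase shift.
The two reflections differ by half a wavelength.
With one net inversion, destructive interference in reflection requires 2 n t = m λ.
Minimum nonzero at m = 1: t = λ / (2 n) = 402 / (2 × 1.379) = 146 nm.

146 nm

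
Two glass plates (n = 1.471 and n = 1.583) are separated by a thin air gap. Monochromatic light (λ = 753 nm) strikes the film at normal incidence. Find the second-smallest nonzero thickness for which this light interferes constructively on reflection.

565 nm

At the upper boundary (n = 1.471 to n = 1.0) the reflected ray undergoes no phase shift.
At the lower boundary (n = 1.0 to n = 1.583) the reflected ray undergoes a half-wave phase shift.
The two reflections differ by half a wavelength.
For maximum reflection here: 2 n t = (m + ½) λ.
The second-smallest nonzero thickness corresponds to m = 1: t = (m + ½) λ / (2 n) = 1.50 × 753 / (2 × 1.0) = 565 nm.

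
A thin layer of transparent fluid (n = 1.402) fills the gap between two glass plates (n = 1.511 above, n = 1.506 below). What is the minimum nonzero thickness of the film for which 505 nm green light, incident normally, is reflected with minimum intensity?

180 nm

At the upper boundary (n = 1.511 to n = 1.402) the reflected ray undergoes no phase shift.
Bottom surface (1.402 → 1.506): reflection off a higher-index medium gives a half-wave phase shift.
The two reflections differ by half a wavelength.
With one net inversion, destructive interference in reflection requires 2 n t = m λ.
Minimum nonzero at m = 1: t = λ / (2 n) = 505 / (2 × 1.402) = 180 nm.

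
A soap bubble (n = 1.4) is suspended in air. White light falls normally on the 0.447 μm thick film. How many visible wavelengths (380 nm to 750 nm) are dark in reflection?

Ray reflecting at the top interface goes from n = 1.0 toward n = 1.4: a half-wave phase shift.
At the lower boundary (n = 1.4 to n = 1.0) the reflected ray undergoes no phase shift.
Exactly one π shift → a net half-wave offset.
With one net inversion, destructive interference in reflection requires 2 n t = m λ.
λ = 2 n t / m = 1252 / m nm.
m=1: 1252 nm (IR); m=2: 626 nm (visible); m=3: 417 nm (visible); m=4: 313 nm (UV).

2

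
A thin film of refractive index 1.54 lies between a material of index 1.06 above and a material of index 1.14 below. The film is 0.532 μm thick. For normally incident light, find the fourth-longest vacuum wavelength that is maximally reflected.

At the upper boundary (n = 1.06 to n = 1.54) the reflected ray undergoes a half-wave phase shift.
At the lower boundary (n = 1.54 to n = 1.14) the reflected ray undergoes no phase shift.
Exactly one π shift → a net half-wave offset.
For maximum reflection here: 2 n t = (m + ½) λ.
λ = 2 n t / (m + ½). The fourth-longest wavelength is m = 3: λ = 2 × 1.54 × 532 / 3.50 = 468 nm.

468 nm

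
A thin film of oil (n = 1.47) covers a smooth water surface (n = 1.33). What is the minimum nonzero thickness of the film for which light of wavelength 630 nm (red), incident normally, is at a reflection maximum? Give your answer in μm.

0.107 μm

Top surface (1.0 → 1.47): reflection off a higher-index medium gives a half-wave phase shift.
Ray reflecting at the bottom interface goes from n = 1.47 toward n = 1.33: no phase shift.
Net: one phase inversion between the two reflected rays.
So the condition for constructive reflection is 2 n t = (m + ½) λ.
Minimum at m = 0: t = λ / (4 n) = 630 / (4 × 1.47) = 107 nm.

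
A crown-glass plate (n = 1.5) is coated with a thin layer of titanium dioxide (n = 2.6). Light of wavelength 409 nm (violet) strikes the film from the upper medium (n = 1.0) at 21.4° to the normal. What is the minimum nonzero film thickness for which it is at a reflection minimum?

Ray reflecting at the top interface goes from n = 1.0 toward n = 2.6: a half-wave phase shift.
Ray reflecting at the bottom interface goes from n = 2.6 toward n = 1.5: no phase shift.
Net: one phase inversion between the two reflected rays.
With one net inversion, destructive interference in reflection requires 2 n t cos θ_r = m λ.
Snell's law: 1.0 sin 21.4° = 2.6 sin θ_r → sin θ_r = 0.140, cos θ_r = 0.990.
Minimum nonzero at m = 1: t = λ / (2 n cos θ_r) = 409 / (2 × 2.6 × 0.990) = 79.4 nm.

79.4 nm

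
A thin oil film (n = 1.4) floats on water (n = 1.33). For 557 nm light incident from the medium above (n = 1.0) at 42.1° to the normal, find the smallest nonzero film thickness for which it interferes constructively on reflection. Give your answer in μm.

Top surface (1.0 → 1.4): reflection off a higher-index medium gives a half-wave phase shift.
At the lower boundary (n = 1.4 to n = 1.33) the reflected ray undergoes no phase shift.
Net: one phase inversion between the two reflected rays.
So the condition for constructive reflection is 2 n t cos θ_r = (m + ½) λ.
Snell's law: 1.0 sin 42.1° = 1.4 sin θ_r → sin θ_r = 0.479, cos θ_r = 0.878.
Minimum at m = 0: t = λ / (4 n cos θ_r) = 557 / (4 × 1.4 × 0.878) = 113 nm.

0.113 μm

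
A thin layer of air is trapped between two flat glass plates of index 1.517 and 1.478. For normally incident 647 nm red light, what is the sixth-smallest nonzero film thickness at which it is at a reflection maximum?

1779 nm

At the upper boundary (n = 1.517 to n = 1.0) the reflected ray undergoes no phase shift.
Bottom surface (1.0 → 1.478): reflection off a higher-index medium gives a half-wave phase shift.
Exactly one π shift → a net half-wave offset.
With one net inversion, constructive interference in reflection requires 2 n t = (m + ½) λ.
The sixth-smallest nonzero thickness corresponds to m = 5: t = (m + ½) λ / (2 n) = 5.50 × 647 / (2 × 1.0) = 1779 nm.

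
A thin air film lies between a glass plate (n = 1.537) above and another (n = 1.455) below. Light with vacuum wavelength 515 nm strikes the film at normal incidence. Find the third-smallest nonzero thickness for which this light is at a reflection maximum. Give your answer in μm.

Ray reflecting at the top interface goes from n = 1.537 toward n = 1.0: no phase shift.
Ray reflecting at the bottom interface goes from n = 1.0 toward n = 1.455: a half-wave phase shift.
Net: one phase inversion between the two reflected rays.
With one net inversion, constructive interference in reflection requires 2 n t = (m + ½) λ.
The third-smallest nonzero thickness corresponds to m = 2: t = (m + ½) λ / (2 n) = 2.50 × 515 / (2 × 1.0) = 644 nm.

0.644 μm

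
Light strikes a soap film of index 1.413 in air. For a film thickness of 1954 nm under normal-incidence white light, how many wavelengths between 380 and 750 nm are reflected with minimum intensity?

7

Top surface (1.0 → 1.413): reflection off a higher-index medium gives a half-wave phase shift.
Bottom surface (1.413 → 1.0): reflection off a lower-index medium gives no phase shift.
The two reflections differ by half a wavelength.
So the condition for destructive reflection is 2 n t = m λ.
λ = 2 n t / m = 5522 / m nm.
m=7: 789 nm (IR); m=8: 690 nm (visible); m=9: 614 nm (visible); m=10: 552 nm (visible); m=11: 502 nm (visible); m=12: 460 nm (visible); m=13: 425 nm (visible); m=14: 394 nm (visible); m=15: 368 nm (UV).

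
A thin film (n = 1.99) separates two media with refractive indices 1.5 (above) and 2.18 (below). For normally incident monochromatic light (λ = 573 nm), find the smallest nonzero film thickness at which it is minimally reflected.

72.0 nm

Ray reflecting at the top interface goes from n = 1.5 toward n = 1.99: a half-wave phase shift.
Bottom surface (1.99 → 2.18): reflection off a higher-index medium gives a half-wave phase shift.
The two reflections carry the same phase change, so no net offset.
With no net inversion, destructive interference in reflection requires 2 n t = (m + ½) λ.
Minimum at m = 0: t = λ / (4 n) = 573 / (4 × 1.99) = 72.0 nm.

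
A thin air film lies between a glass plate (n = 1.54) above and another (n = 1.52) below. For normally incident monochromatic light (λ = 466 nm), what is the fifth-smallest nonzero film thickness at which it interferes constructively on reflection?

1049 nm

Ray reflecting at the top interface goes from n = 1.54 toward n = 1.0: no phase shift.
Bottom surface (1.0 → 1.52): reflection off a higher-index medium gives a half-wave phase shift.
Exactly one π shift → a net half-wave offset.
With one net inversion, constructive interference in reflection requires 2 n t = (m + ½) λ.
The fifth-smallest nonzero thickness corresponds to m = 4: t = (m + ½) λ / (2 n) = 4.50 × 466 / (2 × 1.0) = 1049 nm.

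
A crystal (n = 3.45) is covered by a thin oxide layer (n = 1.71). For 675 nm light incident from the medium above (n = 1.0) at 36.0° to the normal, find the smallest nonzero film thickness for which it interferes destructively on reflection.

At the upper boundary (n = 1.0 to n = 1.71) the reflected ray undergoes a half-wave phase shift.
At the lower boundary (n = 1.71 to n = 3.45) the reflected ray undergoes a half-wave phase shift.
Zero or two π shifts → no net half-wave offset.
So the condition for destructive reflection is 2 n t cos θ_r = (m + ½) λ.
Snell's law: 1.0 sin 36.0° = 1.71 sin θ_r → sin θ_r = 0.344, cos θ_r = 0.939.
Minimum at m = 0: t = λ / (4 n cos θ_r) = 675 / (4 × 1.71 × 0.939) = 105 nm.

105 nm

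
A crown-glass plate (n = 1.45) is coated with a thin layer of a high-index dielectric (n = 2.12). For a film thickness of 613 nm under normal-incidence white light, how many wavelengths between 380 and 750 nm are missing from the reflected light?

3

At the upper boundary (n = 1.0 to n = 2.12) the reflected ray undergoes a half-wave phase shift.
At the lower boundary (n = 2.12 to n = 1.45) the reflected ray undergoes no phase shift.
Exactly one π shift → a net half-wave offset.
For weak reflection here: 2 n t = m λ.
λ = 2 n t / m = 2599 / m nm.
m=3: 866 nm (IR); m=4: 650 nm (visible); m=5: 520 nm (visible); m=6: 433 nm (visible); m=7: 371 nm (UV).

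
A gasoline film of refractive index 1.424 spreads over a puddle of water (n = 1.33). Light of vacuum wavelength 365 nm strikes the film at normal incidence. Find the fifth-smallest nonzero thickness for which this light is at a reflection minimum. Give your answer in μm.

0.641 μm

Ray reflecting at the top interface goes from n = 1.0 toward n = 1.424: a half-wave phase shift.
Ray reflecting at the bottom interface goes from n = 1.424 toward n = 1.33: no phase shift.
Exactly one π shift → a net half-wave offset.
For dark reflection here: 2 n t = m λ.
The fifth-smallest nonzero thickness corresponds to m = 5: t = m λ / (2 n) = 5.00 × 365 / (2 × 1.424) = 641 nm.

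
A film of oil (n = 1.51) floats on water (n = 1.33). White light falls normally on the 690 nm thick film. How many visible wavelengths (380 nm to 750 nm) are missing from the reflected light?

Ray reflecting at the top interface goes from n = 1.0 toward n = 1.51: a half-wave phase shift.
Bottom surface (1.51 → 1.33): reflection off a lower-index medium gives no phase shift.
Exactly one π shift → a net half-wave offset.
With one net inversion, destructive interference in reflection requires 2 n t = m λ.
λ = 2 n t / m = 2084 / m nm.
m=2: 1042 nm (IR); m=3: 695 nm (visible); m=4: 521 nm (visible); m=5: 417 nm (visible); m=6: 347 nm (UV).

3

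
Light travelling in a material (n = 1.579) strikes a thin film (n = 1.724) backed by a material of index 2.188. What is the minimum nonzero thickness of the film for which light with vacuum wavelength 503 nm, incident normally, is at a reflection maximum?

At the upper boundary (n = 1.579 to n = 1.724) the reflected ray undergoes a half-wave phase shift.
Bottom surface (1.724 → 2.188): reflection off a higher-index medium gives a half-wave phase shift.
Net: no relative phase inversion (both shifts match).
So the condition for constructive reflection is 2 n t = m λ.
Minimum nonzero at m = 1: t = λ / (2 n) = 503 / (2 × 1.724) = 146 nm.

146 nm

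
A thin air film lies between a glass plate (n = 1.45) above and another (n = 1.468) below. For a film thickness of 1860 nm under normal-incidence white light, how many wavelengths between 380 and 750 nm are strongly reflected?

5

Top surface (1.45 → 1.0): reflection off a lower-index medium gives no phase shift.
Ray reflecting at the bottom interface goes from n = 1.0 toward n = 1.468: a half-wave phase shift.
Exactly one π shift → a net half-wave offset.
For bright reflection here: 2 n t = (m + ½) λ.
λ = 2 n t / (m + ½) = 3720 / (m + ½) nm.
m=4: 827 nm (IR); m=5: 676 nm (visible); m=6: 572 nm (visible); m=7: 496 nm (visible); m=8: 438 nm (visible); m=9: 392 nm (visible); m=10: 354 nm (UV).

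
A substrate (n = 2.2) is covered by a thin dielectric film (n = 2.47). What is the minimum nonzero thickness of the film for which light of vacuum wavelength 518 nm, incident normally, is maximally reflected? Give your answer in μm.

Ray reflecting at the top interface goes from n = 1.0 toward n = 2.47: a half-wave phase shift.
Ray reflecting at the bottom interface goes from n = 2.47 toward n = 2.2: no phase shift.
The two reflections differ by half a wavelength.
So the condition for constructive reflection is 2 n t = (m + ½) λ.
Minimum at m = 0: t = λ / (4 n) = 518 / (4 × 2.47) = 52.4 nm.

0.0524 μm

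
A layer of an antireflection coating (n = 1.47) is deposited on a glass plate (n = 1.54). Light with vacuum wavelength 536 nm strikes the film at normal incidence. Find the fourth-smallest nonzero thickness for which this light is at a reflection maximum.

Ray reflecting at the top interface goes from n = 1.0 toward n = 1.47: a half-wave phase shift.
Bottom surface (1.47 → 1.54): reflection off a higher-index medium gives a half-wave phase shift.
The two reflections carry the same phase change, so no net offset.
So the condition for constructive reflection is 2 n t = m λ.
The fourth-smallest nonzero thickness corresponds to m = 4: t = m λ / (2 n) = 4.00 × 536 / (2 × 1.47) = 729 nm.

729 nm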